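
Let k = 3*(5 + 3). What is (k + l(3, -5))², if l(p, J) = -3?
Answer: 441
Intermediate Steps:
k = 24 (k = 3*8 = 24)
(k + l(3, -5))² = (24 - 3)² = 21² = 441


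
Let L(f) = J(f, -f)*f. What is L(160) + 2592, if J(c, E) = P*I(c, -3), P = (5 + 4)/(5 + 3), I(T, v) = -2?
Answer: 2232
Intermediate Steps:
P = 9/8 ≈ 1.1250
J(c, E) = -9/4 (J(c, E) = (9/8)*(-2) = -9/4)
L(f) = -9*f/4
L(160) + 2592 = -9/4*160 + 2592 = -360 + 2592 = 2232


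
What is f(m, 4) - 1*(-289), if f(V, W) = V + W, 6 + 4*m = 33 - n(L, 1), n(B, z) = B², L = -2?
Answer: 1195/4 ≈ 298.75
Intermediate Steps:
m = 23/4 (m = -3/2 + (33 - 1*(-2)²)/4 = -3/2 + (33 - 1*4)/4 = -3/2 + (33 - 4)/4 = -3/2 + (¼)*29 = -3/2 + 29/4 = 23/4 ≈ 5.7500)
f(m, 4) - 1*(-289) = (23/4 + 4) - 1*(-289) = 39/4 + 289 = 1195/4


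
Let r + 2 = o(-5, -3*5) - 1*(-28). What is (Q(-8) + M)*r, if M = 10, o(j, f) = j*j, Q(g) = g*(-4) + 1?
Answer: 2193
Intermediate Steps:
Q(g) = 1 - 4*g (Q(g) = -4*g + 1 = 1 - 4*g)
o(j, f) = j²
r = 51 (r = -2 + ((-5)² - 1*(-28)) = -2 + (25 + 28) = -2 + 53 = 51)
(Q(-8) + M)*r = ((1 - 4*(-8)) + 10)*51 = ((1 + 32) + 10)*51 = (33 + 10)*51 = 43*51 = 2193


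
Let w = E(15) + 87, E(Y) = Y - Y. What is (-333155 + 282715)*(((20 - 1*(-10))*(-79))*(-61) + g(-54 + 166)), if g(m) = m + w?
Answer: -7302148360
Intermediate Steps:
E(Y) = 0
w = 87 (w = 0 + 87 = 87)
g(m) = 87 + m (g(m) = m + 87 = 87 + m)
(-333155 + 282715)*(((20 - 1*(-10))*(-79))*(-61) + g(-54 + 166)) = (-333155 + 282715)*(((20 - 1*(-10))*(-79))*(-61) + (87 + (-54 + 166))) = -50440*(((20 + 10)*(-79))*(-61) + (87 + 112)) = -50440*((30*(-79))*(-61) + 199) = -50440*(-2370*(-61) + 199) = -50440*(144570 + 199) = -50440*144769 = -7302148360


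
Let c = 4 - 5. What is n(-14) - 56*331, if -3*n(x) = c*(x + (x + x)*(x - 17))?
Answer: -54754/3 ≈ -18251.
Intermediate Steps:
c = -1
n(x) = x/3 + 2*x*(-17 + x)/3 (n(x) = -(-1)*(x + (x + x)*(x - 17))/3 = -(-1)*(x + (2*x)*(-17 + x))/3 = -(-1)*(x + 2*x*(-17 + x))/3 = -(-x - 2*x*(-17 + x))/3 = x/3 + 2*x*(-17 + x)/3)
n(-14) - 56*331 = (⅓)*(-14)*(-33 + 2*(-14)) - 56*331 = (⅓)*(-14)*(-33 - 28) - 18536 = (⅓)*(-14)*(-61) - 18536 = 854/3 - 18536 = -54754/3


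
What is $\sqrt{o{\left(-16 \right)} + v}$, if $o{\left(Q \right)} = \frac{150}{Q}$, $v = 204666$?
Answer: $\frac{9 \sqrt{40426}}{4} \approx 452.39$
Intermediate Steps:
$\sqrt{o{\left(-16 \right)} + v} = \sqrt{\frac{150}{-16} + 204666} = \sqrt{150 \left(- \frac{1}{16}\right) + 204666} = \sqrt{- \frac{75}{8} + 204666} = \sqrt{\frac{1637253}{8}} = \frac{9 \sqrt{40426}}{4}$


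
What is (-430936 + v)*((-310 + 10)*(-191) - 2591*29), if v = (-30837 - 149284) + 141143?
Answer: 8382795846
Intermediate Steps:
v = -38978 (v = -180121 + 141143 = -38978)
(-430936 + v)*((-310 + 10)*(-191) - 2591*29) = (-430936 - 38978)*((-310 + 10)*(-191) - 2591*29) = -469914*(-300*(-191) - 75139) = -469914*(57300 - 75139) = -469914*(-17839) = 8382795846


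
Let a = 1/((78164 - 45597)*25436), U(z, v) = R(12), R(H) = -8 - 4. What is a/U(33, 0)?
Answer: -1/9940490544 ≈ -1.0060e-10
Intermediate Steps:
R(H) = -12
U(z, v) = -12
a = 1/828374212 (a = (1/25436)/32567 = (1/32567)*(1/25436) = 1/828374212 ≈ 1.2072e-9)
a/U(33, 0) = (1/828374212)/(-12) = (1/828374212)*(-1/12) = -1/9940490544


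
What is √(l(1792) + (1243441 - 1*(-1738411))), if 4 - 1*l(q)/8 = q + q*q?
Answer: 2*I*√5680641 ≈ 4766.8*I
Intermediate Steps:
l(q) = 32 - 8*q - 8*q² (l(q) = 32 - 8*(q + q*q) = 32 - 8*(q + q²) = 32 + (-8*q - 8*q²) = 32 - 8*q - 8*q²)
√(l(1792) + (1243441 - 1*(-1738411))) = √((32 - 8*1792 - 8*1792²) + (1243441 - 1*(-1738411))) = √((32 - 14336 - 8*3211264) + (1243441 + 1738411)) = √((32 - 14336 - 25690112) + 2981852) = √(-25704416 + 2981852) = √(-22722564) = 2*I*√5680641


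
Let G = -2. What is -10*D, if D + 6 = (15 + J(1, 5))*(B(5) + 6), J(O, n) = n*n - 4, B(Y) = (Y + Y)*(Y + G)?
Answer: -12900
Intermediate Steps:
B(Y) = 2*Y*(-2 + Y) (B(Y) = (Y + Y)*(Y - 2) = (2*Y)*(-2 + Y) = 2*Y*(-2 + Y))
J(O, n) = -4 + n² (J(O, n) = n² - 4 = -4 + n²)
D = 1290 (D = -6 + (15 + (-4 + 5²))*(2*5*(-2 + 5) + 6) = -6 + (15 + (-4 + 25))*(2*5*3 + 6) = -6 + (15 + 21)*(30 + 6) = -6 + 36*36 = -6 + 1296 = 1290)
-10*D = -10*1290 = -12900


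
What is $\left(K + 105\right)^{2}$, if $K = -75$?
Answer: $900$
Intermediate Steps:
$\left(K + 105\right)^{2} = \left(-75 + 105\right)^{2} = 30^{2} = 900$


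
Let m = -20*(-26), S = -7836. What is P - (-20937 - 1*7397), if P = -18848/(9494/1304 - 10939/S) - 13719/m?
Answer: 3012289696159/115257272 ≈ 26135.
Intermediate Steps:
m = 520
P = -253409848689/115257272 (P = -18848/(9494/1304 - 10939/(-7836)) - 13719/520 = -18848/(9494*(1/1304) - 10939*(-1/7836)) - 13719*1/520 = -18848/(4747/652 + 10939/7836) - 13719/520 = -18848/5541215/638634 - 13719/520 = -18848*638634/5541215 - 13719/520 = -12036973632/5541215 - 13719/520 = -253409848689/115257272 ≈ -2198.6)
P - (-20937 - 1*7397) = -253409848689/115257272 - (-20937 - 1*7397) = -253409848689/115257272 - (-20937 - 7397) = -253409848689/115257272 - 1*(-28334) = -253409848689/115257272 + 28334 = 3012289696159/115257272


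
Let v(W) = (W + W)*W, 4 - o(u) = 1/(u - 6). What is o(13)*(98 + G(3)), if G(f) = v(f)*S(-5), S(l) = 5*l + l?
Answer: -11934/7 ≈ -1704.9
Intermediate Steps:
o(u) = 4 - 1/(-6 + u) (o(u) = 4 - 1/(u - 6) = 4 - 1/(-6 + u))
S(l) = 6*l
v(W) = 2*W**2 (v(W) = (2*W)*W = 2*W**2)
G(f) = -60*f**2 (G(f) = (2*f**2)*(6*(-5)) = (2*f**2)*(-30) = -60*f**2)
o(13)*(98 + G(3)) = ((-25 + 4*13)/(-6 + 13))*(98 - 60*3**2) = ((-25 + 52)/7)*(98 - 60*9) = ((1/7)*27)*(98 - 540) = (27/7)*(-442) = -11934/7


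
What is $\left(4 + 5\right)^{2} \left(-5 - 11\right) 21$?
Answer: $-27216$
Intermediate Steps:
$\left(4 + 5\right)^{2} \left(-5 - 11\right) 21 = 9^{2} \left(-5 - 11\right) 21 = 81 \left(-16\right) 21 = \left(-1296\right) 21 = -27216$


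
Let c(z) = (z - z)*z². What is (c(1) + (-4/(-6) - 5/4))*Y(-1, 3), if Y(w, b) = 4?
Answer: -7/3 ≈ -2.3333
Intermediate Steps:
c(z) = 0 (c(z) = 0*z² = 0)
(c(1) + (-4/(-6) - 5/4))*Y(-1, 3) = (0 + (-4/(-6) - 5/4))*4 = (0 + (-4*(-⅙) - 5*¼))*4 = (0 + (⅔ - 5/4))*4 = (0 - 7/12)*4 = -7/12*4 = -7/3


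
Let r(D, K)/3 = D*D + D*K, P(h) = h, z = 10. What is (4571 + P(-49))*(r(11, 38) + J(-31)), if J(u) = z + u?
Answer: 7217112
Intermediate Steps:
r(D, K) = 3*D² + 3*D*K (r(D, K) = 3*(D*D + D*K) = 3*(D² + D*K) = 3*D² + 3*D*K)
J(u) = 10 + u
(4571 + P(-49))*(r(11, 38) + J(-31)) = (4571 - 49)*(3*11*(11 + 38) + (10 - 31)) = 4522*(3*11*49 - 21) = 4522*(1617 - 21) = 4522*1596 = 7217112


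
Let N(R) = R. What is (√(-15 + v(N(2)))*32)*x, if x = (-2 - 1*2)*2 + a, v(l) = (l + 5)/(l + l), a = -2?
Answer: -160*I*√53 ≈ -1164.8*I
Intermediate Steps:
v(l) = (5 + l)/(2*l) (v(l) = (5 + l)/((2*l)) = (5 + l)*(1/(2*l)) = (5 + l)/(2*l))
x = -10 (x = (-2 - 1*2)*2 - 2 = (-2 - 2)*2 - 2 = -4*2 - 2 = -8 - 2 = -10)
(√(-15 + v(N(2)))*32)*x = (√(-15 + (½)*(5 + 2)/2)*32)*(-10) = (√(-15 + (½)*(½)*7)*32)*(-10) = (√(-15 + 7/4)*32)*(-10) = (√(-53/4)*32)*(-10) = ((I*√53/2)*32)*(-10) = (16*I*√53)*(-10) = -160*I*√53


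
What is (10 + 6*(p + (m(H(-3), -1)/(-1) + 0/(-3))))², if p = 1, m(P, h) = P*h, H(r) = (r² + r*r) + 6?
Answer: 25600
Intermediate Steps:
H(r) = 6 + 2*r² (H(r) = (r² + r²) + 6 = 2*r² + 6 = 6 + 2*r²)
(10 + 6*(p + (m(H(-3), -1)/(-1) + 0/(-3))))² = (10 + 6*(1 + (((6 + 2*(-3)²)*(-1))/(-1) + 0/(-3))))² = (10 + 6*(1 + (((6 + 2*9)*(-1))*(-1) + 0*(-⅓))))² = (10 + 6*(1 + (((6 + 18)*(-1))*(-1) + 0)))² = (10 + 6*(1 + ((24*(-1))*(-1) + 0)))² = (10 + 6*(1 + (-24*(-1) + 0)))² = (10 + 6*(1 + (24 + 0)))² = (10 + 6*(1 + 24))² = (10 + 6*25)² = (10 + 150)² = 160² = 25600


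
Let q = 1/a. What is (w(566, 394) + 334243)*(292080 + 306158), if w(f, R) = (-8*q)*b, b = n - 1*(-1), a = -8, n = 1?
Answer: 199958060310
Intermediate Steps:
q = -⅛ (q = 1/(-8) = -⅛ ≈ -0.12500)
b = 2 (b = 1 - 1*(-1) = 1 + 1 = 2)
w(f, R) = 2 (w(f, R) = -8*(-⅛)*2 = 1*2 = 2)
(w(566, 394) + 334243)*(292080 + 306158) = (2 + 334243)*(292080 + 306158) = 334245*598238 = 199958060310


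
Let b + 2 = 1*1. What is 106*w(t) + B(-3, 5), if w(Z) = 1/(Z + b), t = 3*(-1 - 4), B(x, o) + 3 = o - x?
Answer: -13/8 ≈ -1.6250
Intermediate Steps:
B(x, o) = -3 + o - x (B(x, o) = -3 + (o - x) = -3 + o - x)
t = -15 (t = 3*(-5) = -15)
b = -1 (b = -2 + 1*1 = -2 + 1 = -1)
w(Z) = 1/(-1 + Z) (w(Z) = 1/(Z - 1) = 1/(-1 + Z))
106*w(t) + B(-3, 5) = 106/(-1 - 15) + (-3 + 5 - 1*(-3)) = 106/(-16) + (-3 + 5 + 3) = 106*(-1/16) + 5 = -53/8 + 5 = -13/8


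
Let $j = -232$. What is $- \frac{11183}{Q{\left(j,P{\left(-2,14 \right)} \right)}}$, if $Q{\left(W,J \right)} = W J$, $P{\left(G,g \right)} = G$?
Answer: $- \frac{11183}{464} \approx -24.101$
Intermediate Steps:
$Q{\left(W,J \right)} = J W$
$- \frac{11183}{Q{\left(j,P{\left(-2,14 \right)} \right)}} = - \frac{11183}{\left(-2\right) \left(-232\right)} = - \frac{11183}{464}$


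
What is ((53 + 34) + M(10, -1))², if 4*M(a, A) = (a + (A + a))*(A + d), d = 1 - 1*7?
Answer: 46225/16 ≈ 2889.1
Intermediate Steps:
d = -6 (d = 1 - 7 = -6)
M(a, A) = (-6 + A)*(A + 2*a)/4 (M(a, A) = ((a + (A + a))*(A - 6))/4 = ((A + 2*a)*(-6 + A))/4 = ((-6 + A)*(A + 2*a))/4 = (-6 + A)*(A + 2*a)/4)
((53 + 34) + M(10, -1))² = ((53 + 34) + (-3*10 - 3/2*(-1) + (¼)*(-1)² + (½)*(-1)*10))² = (87 + (-30 + 3/2 + (¼)*1 - 5))² = (87 + (-30 + 3/2 + ¼ - 5))² = (87 - 133/4)² = (215/4)² = 46225/16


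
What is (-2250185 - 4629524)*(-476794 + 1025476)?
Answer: -3774772493538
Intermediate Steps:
(-2250185 - 4629524)*(-476794 + 1025476) = -6879709*548682 = -3774772493538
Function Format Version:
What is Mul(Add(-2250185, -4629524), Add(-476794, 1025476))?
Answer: -3774772493538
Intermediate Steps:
Mul(Add(-2250185, -4629524), Add(-476794, 1025476)) = Mul(-6879709, 548682) = -3774772493538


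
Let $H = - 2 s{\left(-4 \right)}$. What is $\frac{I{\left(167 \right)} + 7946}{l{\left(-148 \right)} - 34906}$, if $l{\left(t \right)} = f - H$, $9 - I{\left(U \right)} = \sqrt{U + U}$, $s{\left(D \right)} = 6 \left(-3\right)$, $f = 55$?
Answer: $- \frac{7955}{34887} + \frac{\sqrt{334}}{34887} \approx -0.2275$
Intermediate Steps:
$s{\left(D \right)} = -18$
$I{\left(U \right)} = 9 - \sqrt{2} \sqrt{U}$ ($I{\left(U \right)} = 9 - \sqrt{U + U} = 9 - \sqrt{2 U} = 9 - \sqrt{2} \sqrt{U}$)
$H = 36$ ($H = \left(-2\right) \left(-18\right) = 36$)
$l{\left(t \right)} = 19$ ($l{\left(t \right)} = 55 - 36 = 19$)
$\frac{I{\left(167 \right)} + 7946}{l{\left(-148 \right)} - 34906} = \frac{\left(9 - \sqrt{2} \sqrt{167}\right) + 7946}{19 - 34906} = \frac{\left(9 - \sqrt{334}\right) + 7946}{-34887} = \left(7955 - \sqrt{334}\right) \left(- \frac{1}{34887}\right) = - \frac{7955}{34887} + \frac{\sqrt{334}}{34887}$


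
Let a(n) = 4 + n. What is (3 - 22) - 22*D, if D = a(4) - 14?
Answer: 113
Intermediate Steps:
D = -6 (D = (4 + 4) - 14 = 8 - 14 = -6)
(3 - 22) - 22*D = (3 - 22) - 22*(-6) = -19 + 132 = 113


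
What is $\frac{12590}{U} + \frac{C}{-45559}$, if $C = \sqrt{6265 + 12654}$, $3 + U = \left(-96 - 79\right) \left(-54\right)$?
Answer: $\frac{12590}{9447} - \frac{\sqrt{18919}}{45559} \approx 1.3297$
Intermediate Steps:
$U = 9447$ ($U = -3 + \left(-96 - 79\right) \left(-54\right) = -3 - -9450 = -3 + 9450 = 9447$)
$C = \sqrt{18919} \approx 137.55$
$\frac{12590}{U} + \frac{C}{-45559} = \frac{12590}{9447} + \frac{\sqrt{18919}}{-45559} = 12590 \cdot \frac{1}{9447} + \sqrt{18919} \left(- \frac{1}{45559}\right) = \frac{12590}{9447} - \frac{\sqrt{18919}}{45559}$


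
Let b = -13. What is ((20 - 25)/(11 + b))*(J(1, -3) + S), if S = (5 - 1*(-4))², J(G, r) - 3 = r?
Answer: 405/2 ≈ 202.50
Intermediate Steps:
J(G, r) = 3 + r
S = 81 (S = (5 + 4)² = 9² = 81)
((20 - 25)/(11 + b))*(J(1, -3) + S) = ((20 - 25)/(11 - 13))*((3 - 3) + 81) = (-5/(-2))*(0 + 81) = -5*(-½)*81 = (5/2)*81 = 405/2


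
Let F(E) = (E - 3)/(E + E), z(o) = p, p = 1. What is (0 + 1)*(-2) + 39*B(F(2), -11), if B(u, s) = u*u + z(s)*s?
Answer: -6857/16 ≈ -428.56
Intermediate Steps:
z(o) = 1
F(E) = (-3 + E)/(2*E) (F(E) = (-3 + E)/((2*E)) = (-3 + E)*(1/(2*E)) = (-3 + E)/(2*E))
B(u, s) = s + u**2 (B(u, s) = u*u + 1*s = u**2 + s = s + u**2)
(0 + 1)*(-2) + 39*B(F(2), -11) = (0 + 1)*(-2) + 39*(-11 + ((1/2)*(-3 + 2)/2)**2) = 1*(-2) + 39*(-11 + ((1/2)*(1/2)*(-1))**2) = -2 + 39*(-11 + (-1/4)**2) = -2 + 39*(-11 + 1/16) = -2 + 39*(-175/16) = -2 - 6825/16 = -6857/16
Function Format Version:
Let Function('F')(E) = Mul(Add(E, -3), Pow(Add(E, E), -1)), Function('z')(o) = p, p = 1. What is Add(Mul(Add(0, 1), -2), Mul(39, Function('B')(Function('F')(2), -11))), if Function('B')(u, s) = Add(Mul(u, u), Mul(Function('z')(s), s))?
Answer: Rational(-6857, 16) ≈ -428.56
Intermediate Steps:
Function('z')(o) = 1
Function('F')(E) = Mul(Rational(1, 2), Pow(E, -1), Add(-3, E)) (Function('F')(E) = Mul(Add(-3, E), Pow(Mul(2, E), -1)) = Mul(Add(-3, E), Mul(Rational(1, 2), Pow(E, -1))) = Mul(Rational(1, 2), Pow(E, -1), Add(-3, E)))
Function('B')(u, s) = Add(s, Pow(u, 2)) (Function('B')(u, s) = Add(Mul(u, u), Mul(1, s)) = Add(Pow(u, 2), s) = Add(s, Pow(u, 2)))
Add(Mul(Add(0, 1), -2), Mul(39, Function('B')(Function('F')(2), -11))) = Add(Mul(Add(0, 1), -2), Mul(39, Add(-11, Pow(Mul(Rational(1, 2), Pow(2, -1), Add(-3, 2)), 2)))) = Add(Mul(1, -2), Mul(39, Add(-11, Pow(Mul(Rational(1, 2), Rational(1, 2), -1), 2)))) = Add(-2, Mul(39, Add(-11, Pow(Rational(-1, 4), 2)))) = Add(-2, Mul(39, Add(-11, Rational(1, 16)))) = Add(-2, Mul(39, Rational(-175, 16))) = Add(-2, Rational(-6825, 16)) = Rational(-6857, 16)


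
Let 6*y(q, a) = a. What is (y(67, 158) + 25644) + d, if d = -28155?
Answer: -7454/3 ≈ -2484.7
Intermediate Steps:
y(q, a) = a/6
(y(67, 158) + 25644) + d = ((⅙)*158 + 25644) - 28155 = (79/3 + 25644) - 28155 = 77011/3 - 28155 = -7454/3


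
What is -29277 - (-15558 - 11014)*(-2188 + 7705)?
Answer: 146568447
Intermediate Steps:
-29277 - (-15558 - 11014)*(-2188 + 7705) = -29277 - (-26572)*5517 = -29277 - 1*(-146597724) = -29277 + 146597724 = 146568447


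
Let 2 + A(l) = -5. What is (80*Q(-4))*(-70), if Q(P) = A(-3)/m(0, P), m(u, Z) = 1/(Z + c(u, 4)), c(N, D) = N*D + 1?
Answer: -117600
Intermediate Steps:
c(N, D) = 1 + D*N (c(N, D) = D*N + 1 = 1 + D*N)
m(u, Z) = 1/(1 + Z + 4*u) (m(u, Z) = 1/(Z + (1 + 4*u)) = 1/(1 + Z + 4*u))
A(l) = -7 (A(l) = -2 - 5 = -7)
Q(P) = -7 - 7*P (Q(P) = -(7 + 7*P) = -7*(1 + P) = -7 - 7*P)
(80*Q(-4))*(-70) = (80*(-7 - 7*(-4)))*(-70) = (80*(-7 + 28))*(-70) = (80*21)*(-70) = 1680*(-70) = -117600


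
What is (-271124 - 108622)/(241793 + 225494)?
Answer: -379746/467287 ≈ -0.81266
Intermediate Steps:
(-271124 - 108622)/(241793 + 225494) = -379746/467287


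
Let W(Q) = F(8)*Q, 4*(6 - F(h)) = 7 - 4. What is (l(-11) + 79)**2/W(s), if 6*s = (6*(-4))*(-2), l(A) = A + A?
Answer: 1083/14 ≈ 77.357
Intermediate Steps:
F(h) = 21/4 (F(h) = 6 - (7 - 4)/4 = 6 - 1/4*3 = 6 - 3/4 = 21/4)
l(A) = 2*A
s = 8 (s = ((6*(-4))*(-2))/6 = (-24*(-2))/6 = (1/6)*48 = 8)
W(Q) = 21*Q/4
(l(-11) + 79)**2/W(s) = (2*(-11) + 79)**2/(((21/4)*8)) = (-22 + 79)**2/42 = 57**2*(1/42) = 3249*(1/42) = 1083/14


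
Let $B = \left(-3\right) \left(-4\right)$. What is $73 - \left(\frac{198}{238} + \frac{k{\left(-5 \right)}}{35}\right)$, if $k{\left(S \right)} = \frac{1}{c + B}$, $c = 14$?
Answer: $\frac{159489}{2210} \approx 72.167$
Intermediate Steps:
$B = 12$
$k{\left(S \right)} = \frac{1}{26}$ ($k{\left(S \right)} = \frac{1}{14 + 12} = \frac{1}{26}$)
$73 - \left(\frac{198}{238} + \frac{k{\left(-5 \right)}}{35}\right) = 73 - \left(\frac{198}{238} + \frac{1}{26 \cdot 35}\right) = 73 - \left(198 \cdot \frac{1}{238} + \frac{1}{26} \cdot \frac{1}{35}\right) = 73 - \left(\frac{99}{119} + \frac{1}{910}\right) = 73 - \frac{1841}{2210} = \frac{159489}{2210}$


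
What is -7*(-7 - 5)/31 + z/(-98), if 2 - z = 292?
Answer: 8611/1519 ≈ 5.6689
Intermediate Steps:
z = -290 (z = 2 - 1*292 = 2 - 292 = -290)
-7*(-7 - 5)/31 + z/(-98) = -7*(-7 - 5)/31 - 290/(-98) = -7*(-12)*(1/31) - 290*(-1/98) = 84*(1/31) + 145/49 = 84/31 + 145/49 = 8611/1519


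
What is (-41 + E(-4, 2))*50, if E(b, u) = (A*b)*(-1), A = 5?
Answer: -1050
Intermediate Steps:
E(b, u) = -5*b (E(b, u) = (5*b)*(-1) = -5*b)
(-41 + E(-4, 2))*50 = (-41 - 5*(-4))*50 = (-41 + 20)*50 = -21*50 = -1050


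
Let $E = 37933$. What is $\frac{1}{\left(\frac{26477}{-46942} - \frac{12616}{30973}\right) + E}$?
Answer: $\frac{1453934566}{55150687599685} \approx 2.6363 \cdot 10^{-5}$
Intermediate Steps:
$\frac{1}{\left(\frac{26477}{-46942} - \frac{12616}{30973}\right) + E} = \frac{1}{\left(\frac{26477}{-46942} - \frac{12616}{30973}\right) + 37933} = \frac{1}{\left(26477 \left(- \frac{1}{46942}\right) - \frac{12616}{30973}\right) + 37933} = \frac{1}{\left(- \frac{26477}{46942} - \frac{12616}{30973}\right) + 37933} = \frac{1}{- \frac{1412292393}{1453934566} + 37933} = \frac{1}{\frac{55150687599685}{1453934566}} = \frac{1453934566}{55150687599685}$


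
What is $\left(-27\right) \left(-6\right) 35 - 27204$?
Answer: $-21534$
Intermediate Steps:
$\left(-27\right) \left(-6\right) 35 - 27204 = 162 \cdot 35 - 27204 = 5670 - 27204 = -21534$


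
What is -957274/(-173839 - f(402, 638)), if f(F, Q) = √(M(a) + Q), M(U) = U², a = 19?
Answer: 83205777443/15109998461 - 1435911*√111/15109998461 ≈ 5.5057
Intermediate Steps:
f(F, Q) = √(361 + Q) (f(F, Q) = √(19² + Q) = √(361 + Q))
-957274/(-173839 - f(402, 638)) = -957274/(-173839 - √(361 + 638)) = -957274/(-173839 - √999) = -957274/(-173839 - 3*√111)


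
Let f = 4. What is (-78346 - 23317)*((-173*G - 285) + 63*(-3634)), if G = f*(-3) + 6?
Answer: 23198378307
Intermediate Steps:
G = -6 (G = 4*(-3) + 6 = -12 + 6 = -6)
(-78346 - 23317)*((-173*G - 285) + 63*(-3634)) = (-78346 - 23317)*((-173*(-6) - 285) + 63*(-3634)) = -101663*((1038 - 285) - 228942) = -101663*(753 - 228942) = -101663*(-228189) = 23198378307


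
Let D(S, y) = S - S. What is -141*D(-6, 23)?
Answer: 0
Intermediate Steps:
D(S, y) = 0
-141*D(-6, 23) = -141*0 = 0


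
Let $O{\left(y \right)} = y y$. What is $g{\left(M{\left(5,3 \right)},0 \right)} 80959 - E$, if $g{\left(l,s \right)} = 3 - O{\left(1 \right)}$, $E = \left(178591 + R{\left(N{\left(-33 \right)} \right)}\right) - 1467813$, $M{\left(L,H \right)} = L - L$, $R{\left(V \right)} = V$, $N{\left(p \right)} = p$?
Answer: $1451173$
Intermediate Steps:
$M{\left(L,H \right)} = 0$
$O{\left(y \right)} = y^{2}$
$E = -1289255$ ($E = \left(178591 - 33\right) - 1467813 = 178558 - 1467813 = -1289255$)
$g{\left(l,s \right)} = 2$ ($g{\left(l,s \right)} = 3 - 1^{2} = 3 - 1 = 2$)
$g{\left(M{\left(5,3 \right)},0 \right)} 80959 - E = 2 \cdot 80959 - -1289255 = 161918 + 1289255 = 1451173$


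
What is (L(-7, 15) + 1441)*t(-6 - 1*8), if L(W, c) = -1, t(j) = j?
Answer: -20160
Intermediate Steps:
(L(-7, 15) + 1441)*t(-6 - 1*8) = (-1 + 1441)*(-6 - 1*8) = 1440*(-6 - 8) = 1440*(-14) = -20160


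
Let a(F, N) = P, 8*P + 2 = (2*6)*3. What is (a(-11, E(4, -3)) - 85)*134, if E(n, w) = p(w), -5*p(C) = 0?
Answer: -21641/2 ≈ -10821.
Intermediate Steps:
p(C) = 0 (p(C) = -⅕*0 = 0)
P = 17/4 (P = -¼ + ((2*6)*3)/8 = -¼ + (12*3)/8 = -¼ + (⅛)*36 = -¼ + 9/2 = 17/4 ≈ 4.2500)
E(n, w) = 0
a(F, N) = 17/4
(a(-11, E(4, -3)) - 85)*134 = (17/4 - 85)*134 = -323/4*134 = -21641/2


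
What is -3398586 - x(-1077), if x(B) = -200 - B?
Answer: -3399463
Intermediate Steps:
-3398586 - x(-1077) = -3398586 - (-200 - 1*(-1077)) = -3398586 - (-200 + 1077) = -3398586 - 1*877 = -3398586 - 877 = -3399463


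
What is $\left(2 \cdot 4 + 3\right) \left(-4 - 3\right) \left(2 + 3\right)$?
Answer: $-385$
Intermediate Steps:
$\left(2 \cdot 4 + 3\right) \left(-4 - 3\right) \left(2 + 3\right) = \left(8 + 3\right) \left(\left(-7\right) 5\right) = 11 \left(-35\right) = -385$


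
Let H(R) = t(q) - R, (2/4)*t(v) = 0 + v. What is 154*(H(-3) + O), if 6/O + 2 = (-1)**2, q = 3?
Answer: 462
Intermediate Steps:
t(v) = 2*v (t(v) = 2*(0 + v) = 2*v)
O = -6 (O = 6/(-2 + (-1)**2) = 6/(-2 + 1) = 6/(-1) = 6*(-1) = -6)
H(R) = 6 - R (H(R) = 2*3 - R = 6 - R)
154*(H(-3) + O) = 154*((6 - 1*(-3)) - 6) = 154*((6 + 3) - 6) = 154*(9 - 6) = 154*3 = 462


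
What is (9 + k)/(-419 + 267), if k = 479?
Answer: -61/19 ≈ -3.2105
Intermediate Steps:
(9 + k)/(-419 + 267) = (9 + 479)/(-419 + 267) = 488/(-152) = 488*(-1/152) = -61/19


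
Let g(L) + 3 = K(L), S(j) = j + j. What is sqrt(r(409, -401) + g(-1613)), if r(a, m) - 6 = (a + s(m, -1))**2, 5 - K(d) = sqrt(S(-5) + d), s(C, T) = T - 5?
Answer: sqrt(162417 - I*sqrt(1623)) ≈ 403.01 - 0.05*I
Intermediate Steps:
s(C, T) = -5 + T
S(j) = 2*j
K(d) = 5 - sqrt(-10 + d) (K(d) = 5 - sqrt(2*(-5) + d) = 5 - sqrt(-10 + d))
g(L) = 2 - sqrt(-10 + L) (g(L) = -3 + (5 - sqrt(-10 + L)) = 2 - sqrt(-10 + L))
r(a, m) = 6 + (-6 + a)**2 (r(a, m) = 6 + (a + (-5 - 1))**2 = 6 + (a - 6)**2 = 6 + (-6 + a)**2)
sqrt(r(409, -401) + g(-1613)) = sqrt((6 + (-6 + 409)**2) + (2 - sqrt(-10 - 1613))) = sqrt((6 + 403**2) + (2 - sqrt(-1623))) = sqrt((6 + 162409) + (2 - I*sqrt(1623))) = sqrt(162415 + (2 - I*sqrt(1623))) = sqrt(162417 - I*sqrt(1623))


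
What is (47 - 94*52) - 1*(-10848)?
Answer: 6007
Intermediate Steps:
(47 - 94*52) - 1*(-10848) = (47 - 4888) + 10848 = -4841 + 10848 = 6007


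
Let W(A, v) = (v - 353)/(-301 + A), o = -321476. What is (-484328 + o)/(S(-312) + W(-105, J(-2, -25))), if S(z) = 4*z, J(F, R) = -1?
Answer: 163578212/253167 ≈ 646.13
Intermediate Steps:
W(A, v) = (-353 + v)/(-301 + A)
(-484328 + o)/(S(-312) + W(-105, J(-2, -25))) = (-484328 - 321476)/(4*(-312) + (-353 - 1)/(-301 - 105)) = -805804/(-1248 - 354/(-406)) = -805804/(-1248 - 1/406*(-354)) = -805804/(-1248 + 177/203) = -805804/(-253167/203) = -805804*(-203/253167) = 163578212/253167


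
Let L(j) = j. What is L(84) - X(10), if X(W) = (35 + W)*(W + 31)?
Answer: -1761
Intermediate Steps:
X(W) = (31 + W)*(35 + W) (X(W) = (35 + W)*(31 + W) = (31 + W)*(35 + W))
L(84) - X(10) = 84 - (1085 + 10**2 + 66*10) = 84 - (1085 + 100 + 660) = 84 - 1*1845 = 84 - 1845 = -1761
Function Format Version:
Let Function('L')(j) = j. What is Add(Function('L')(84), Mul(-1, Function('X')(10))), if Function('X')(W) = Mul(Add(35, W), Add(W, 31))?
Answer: -1761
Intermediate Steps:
Function('X')(W) = Mul(Add(31, W), Add(35, W)) (Function('X')(W) = Mul(Add(35, W), Add(31, W)) = Mul(Add(31, W), Add(35, W)))
Add(Function('L')(84), Mul(-1, Function('X')(10))) = Add(84, Mul(-1, Add(1085, Pow(10, 2), Mul(66, 10)))) = Add(84, Mul(-1, Add(1085, 100, 660))) = Add(84, Mul(-1, 1845)) = Add(84, -1845) = -1761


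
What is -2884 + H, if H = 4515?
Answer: 1631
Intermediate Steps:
-2884 + H = -2884 + 4515 = 1631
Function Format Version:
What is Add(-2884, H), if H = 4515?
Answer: 1631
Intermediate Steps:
Add(-2884, H) = Add(-2884, 4515) = 1631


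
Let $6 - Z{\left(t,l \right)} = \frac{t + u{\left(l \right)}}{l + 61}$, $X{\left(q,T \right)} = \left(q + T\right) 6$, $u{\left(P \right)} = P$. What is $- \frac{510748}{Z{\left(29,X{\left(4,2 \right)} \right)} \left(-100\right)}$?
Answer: $\frac{12385639}{12925} \approx 958.27$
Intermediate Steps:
$X{\left(q,T \right)} = 6 T + 6 q$ ($X{\left(q,T \right)} = \left(T + q\right) 6 = 6 T + 6 q$)
$Z{\left(t,l \right)} = 6 - \frac{l + t}{61 + l}$ ($Z{\left(t,l \right)} = 6 - \frac{t + l}{l + 61} = 6 - \frac{l + t}{61 + l}$)
$- \frac{510748}{Z{\left(29,X{\left(4,2 \right)} \right)} \left(-100\right)} = - \frac{510748}{\frac{366 - 29 + 5 \left(6 \cdot 2 + 6 \cdot 4\right)}{61 + \left(6 \cdot 2 + 6 \cdot 4\right)} \left(-100\right)} = - \frac{510748}{\frac{366 - 29 + 5 \left(12 + 24\right)}{61 + \left(12 + 24\right)} \left(-100\right)} = - \frac{510748}{\frac{366 - 29 + 5 \cdot 36}{61 + 36} \left(-100\right)} = - \frac{510748}{\frac{366 - 29 + 180}{97} \left(-100\right)} = - \frac{510748}{\frac{1}{97} \cdot 517 \left(-100\right)} = - \frac{510748}{\frac{517}{97} \left(-100\right)} = - \frac{510748}{- \frac{51700}{97}} = \left(-510748\right) \left(- \frac{97}{51700}\right) = \frac{12385639}{12925}$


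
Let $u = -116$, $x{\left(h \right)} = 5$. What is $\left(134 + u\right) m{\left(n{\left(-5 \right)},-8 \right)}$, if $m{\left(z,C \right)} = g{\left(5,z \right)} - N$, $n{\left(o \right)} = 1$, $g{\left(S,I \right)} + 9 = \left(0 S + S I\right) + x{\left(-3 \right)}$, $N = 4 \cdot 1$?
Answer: $-54$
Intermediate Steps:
$N = 4$
$g{\left(S,I \right)} = -4 + I S$ ($g{\left(S,I \right)} = -9 + \left(\left(0 S + S I\right) + 5\right) = -9 + \left(\left(0 + I S\right) + 5\right) = -9 + \left(I S + 5\right) = -9 + \left(5 + I S\right) = -4 + I S$)
$m{\left(z,C \right)} = -8 + 5 z$ ($m{\left(z,C \right)} = \left(-4 + z 5\right) - 4 = \left(-4 + 5 z\right) - 4 = -8 + 5 z$)
$\left(134 + u\right) m{\left(n{\left(-5 \right)},-8 \right)} = \left(134 - 116\right) \left(-8 + 5 \cdot 1\right) = 18 \left(-8 + 5\right) = 18 \left(-3\right) = -54$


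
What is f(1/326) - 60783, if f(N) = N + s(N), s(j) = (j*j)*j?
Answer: -2105886252931/34645976 ≈ -60783.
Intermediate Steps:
s(j) = j**3 (s(j) = j**2*j = j**3)
f(N) = N + N**3
f(1/326) - 60783 = (1/326 + (1/326)**3) - 60783 = (1/326 + 1/34645976) - 60783 = 106277/34645976 - 60783 = -2105886252931/34645976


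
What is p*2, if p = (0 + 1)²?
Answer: 2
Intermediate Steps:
p = 1 (p = 1² = 1)
p*2 = 1*2 = 2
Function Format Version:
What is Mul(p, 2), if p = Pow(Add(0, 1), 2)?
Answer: 2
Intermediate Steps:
p = 1 (p = Pow(1, 2) = 1)
Mul(p, 2) = Mul(1, 2) = 2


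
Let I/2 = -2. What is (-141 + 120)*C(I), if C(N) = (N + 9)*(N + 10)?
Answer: -630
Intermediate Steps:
I = -4 (I = 2*(-2) = -4)
C(N) = (9 + N)*(10 + N)
(-141 + 120)*C(I) = (-141 + 120)*(90 + (-4)² + 19*(-4)) = -21*(90 + 16 - 76) = -21*30 = -630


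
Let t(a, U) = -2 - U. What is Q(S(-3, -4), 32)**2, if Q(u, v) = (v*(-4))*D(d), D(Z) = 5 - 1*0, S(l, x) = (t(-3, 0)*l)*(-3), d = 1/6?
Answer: 409600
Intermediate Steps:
d = 1/6 ≈ 0.16667
S(l, x) = 6*l (S(l, x) = ((-2 - 1*0)*l)*(-3) = ((-2 + 0)*l)*(-3) = -2*l*(-3) = 6*l)
D(Z) = 5 (D(Z) = 5 + 0 = 5)
Q(u, v) = -20*v (Q(u, v) = (v*(-4))*5 = -4*v*5 = -20*v)
Q(S(-3, -4), 32)**2 = (-20*32)**2 = (-640)**2 = 409600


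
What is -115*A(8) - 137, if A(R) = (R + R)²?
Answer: -29577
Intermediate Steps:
A(R) = 4*R² (A(R) = (2*R)² = 4*R²)
-115*A(8) - 137 = -460*8² - 137 = -460*64 - 137 = -115*256 - 137 = -29440 - 137 = -29577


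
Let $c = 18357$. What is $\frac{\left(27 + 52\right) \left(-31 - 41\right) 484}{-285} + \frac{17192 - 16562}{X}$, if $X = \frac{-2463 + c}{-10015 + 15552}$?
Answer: $\frac{828707837}{83885} \approx 9879.1$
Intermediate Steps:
$X = \frac{15894}{5537}$ ($X = \frac{-2463 + 18357}{-10015 + 15552} = \frac{15894}{5537} \approx 2.8705$)
$\frac{\left(27 + 52\right) \left(-31 - 41\right) 484}{-285} + \frac{17192 - 16562}{X} = \frac{\left(27 + 52\right) \left(-31 - 41\right) 484}{-285} + \frac{17192 - 16562}{\frac{15894}{5537}} = 79 \left(-72\right) 484 \left(- \frac{1}{285}\right) + 630 \cdot \frac{5537}{15894} = \left(-5688\right) 484 \left(- \frac{1}{285}\right) + \frac{193795}{883} = \left(-2752992\right) \left(- \frac{1}{285}\right) + \frac{193795}{883} = \frac{917664}{95} + \frac{193795}{883} = \frac{828707837}{83885}$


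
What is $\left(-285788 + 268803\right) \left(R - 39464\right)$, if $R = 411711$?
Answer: $-6322615295$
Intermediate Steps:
$\left(-285788 + 268803\right) \left(R - 39464\right) = \left(-285788 + 268803\right) \left(411711 - 39464\right) = \left(-16985\right) 372247 = -6322615295$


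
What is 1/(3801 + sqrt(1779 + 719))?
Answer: 3801/14445103 - sqrt(2498)/14445103 ≈ 0.00025967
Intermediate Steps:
1/(3801 + sqrt(1779 + 719)) = 1/(3801 + sqrt(2498))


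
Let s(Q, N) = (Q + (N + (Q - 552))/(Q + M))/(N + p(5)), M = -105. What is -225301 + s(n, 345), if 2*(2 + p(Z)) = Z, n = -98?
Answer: -31603686351/140273 ≈ -2.2530e+5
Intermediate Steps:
p(Z) = -2 + Z/2
s(Q, N) = (Q + (-552 + N + Q)/(-105 + Q))/(½ + N) (s(Q, N) = (Q + (N + (Q - 552))/(Q - 105))/(N + (-2 + (½)*5)) = (Q + (N + (-552 + Q))/(-105 + Q))/(N + (-2 + 5/2)) = (Q + (-552 + N + Q)/(-105 + Q))/(N + ½) = (Q + (-552 + N + Q)/(-105 + Q))/(½ + N))
-225301 + s(n, 345) = -225301 + 2*(-552 + 345 + (-98)² - 104*(-98))/(-105 - 98 - 210*345 + 2*345*(-98)) = -225301 + 2*(-552 + 345 + 9604 + 10192)/(-105 - 98 - 72450 - 67620) = -225301 + 2*19589/(-140273) = -225301 + 2*(-1/140273)*19589 = -225301 - 39178/140273 = -31603686351/140273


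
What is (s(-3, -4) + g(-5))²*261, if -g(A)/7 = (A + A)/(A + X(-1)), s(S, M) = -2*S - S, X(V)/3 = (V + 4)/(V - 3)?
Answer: 3249/29 ≈ 112.03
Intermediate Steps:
X(V) = 3*(4 + V)/(-3 + V) (X(V) = 3*((V + 4)/(V - 3)) = 3*((4 + V)/(-3 + V)) = 3*(4 + V)/(-3 + V))
s(S, M) = -3*S
g(A) = -14*A/(-9/4 + A) (g(A) = -7*(A + A)/(A + 3*(4 - 1)/(-3 - 1)) = -7*2*A/(A + 3*3/(-4)) = -7*2*A/(A + 3*(-¼)*3) = -7*2*A/(A - 9/4) = -7*2*A/(-9/4 + A) = -14*A/(-9/4 + A))
(s(-3, -4) + g(-5))²*261 = (-3*(-3) - 56*(-5)/(-9 + 4*(-5)))²*261 = (9 - 56*(-5)/(-9 - 20))²*261 = (9 - 56*(-5)/(-29))²*261 = (9 - 56*(-5)*(-1/29))²*261 = (9 - 280/29)²*261 = (-19/29)²*261 = (361/841)*261 = 3249/29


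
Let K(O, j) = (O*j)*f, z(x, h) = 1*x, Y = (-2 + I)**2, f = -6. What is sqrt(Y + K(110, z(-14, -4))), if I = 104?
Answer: 2*sqrt(4911) ≈ 140.16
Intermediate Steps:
Y = 10404 (Y = (-2 + 104)**2 = 102**2 = 10404)
z(x, h) = x
K(O, j) = -6*O*j (K(O, j) = (O*j)*(-6) = -6*O*j)
sqrt(Y + K(110, z(-14, -4))) = sqrt(10404 - 6*110*(-14)) = sqrt(10404 + 9240) = sqrt(19644) = 2*sqrt(4911)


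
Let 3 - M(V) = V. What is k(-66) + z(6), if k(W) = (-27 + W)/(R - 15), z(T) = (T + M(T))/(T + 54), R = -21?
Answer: 79/30 ≈ 2.6333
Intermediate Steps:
M(V) = 3 - V
z(T) = 3/(54 + T) (z(T) = (T + (3 - T))/(T + 54) = 3/(54 + T))
k(W) = ¾ - W/36 (k(W) = (-27 + W)/(-21 - 15) = (-27 + W)/(-36) = (-27 + W)*(-1/36) = ¾ - W/36)
k(-66) + z(6) = (¾ - 1/36*(-66)) + 3/(54 + 6) = (¾ + 11/6) + 3/60 = 31/12 + 3*(1/60) = 31/12 + 1/20 = 79/30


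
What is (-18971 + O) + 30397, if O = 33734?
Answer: 45160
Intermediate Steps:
(-18971 + O) + 30397 = (-18971 + 33734) + 30397 = 14763 + 30397 = 45160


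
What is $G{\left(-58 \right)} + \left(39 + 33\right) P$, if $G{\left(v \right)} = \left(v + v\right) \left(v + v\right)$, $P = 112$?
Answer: $21520$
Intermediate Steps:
$G{\left(v \right)} = 4 v^{2}$ ($G{\left(v \right)} = 2 v 2 v = 4 v^{2}$)
$G{\left(-58 \right)} + \left(39 + 33\right) P = 4 \left(-58\right)^{2} + \left(39 + 33\right) 112 = 4 \cdot 3364 + 72 \cdot 112 = 13456 + 8064 = 21520$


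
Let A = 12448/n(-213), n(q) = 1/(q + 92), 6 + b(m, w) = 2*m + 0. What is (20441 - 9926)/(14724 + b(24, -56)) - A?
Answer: 7413559281/4922 ≈ 1.5062e+6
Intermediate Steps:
b(m, w) = -6 + 2*m (b(m, w) = -6 + (2*m + 0) = -6 + 2*m)
n(q) = 1/(92 + q)
A = -1506208 (A = 12448/(1/(92 - 213)) = 12448/(1/(-121)) = 12448/(-1/121) = 12448*(-121) = -1506208)
(20441 - 9926)/(14724 + b(24, -56)) - A = (20441 - 9926)/(14724 + (-6 + 2*24)) - 1*(-1506208) = 10515/(14724 + (-6 + 48)) + 1506208 = 10515/(14724 + 42) + 1506208 = 10515/14766 + 1506208 = 10515*(1/14766) + 1506208 = 3505/4922 + 1506208 = 7413559281/4922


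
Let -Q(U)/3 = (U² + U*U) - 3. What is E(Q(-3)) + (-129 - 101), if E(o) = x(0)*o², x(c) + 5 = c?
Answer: -10355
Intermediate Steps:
x(c) = -5 + c
Q(U) = 9 - 6*U² (Q(U) = -3*((U² + U*U) - 3) = -3*((U² + U²) - 3) = -3*(2*U² - 3) = -3*(-3 + 2*U²) = 9 - 6*U²)
E(o) = -5*o² (E(o) = (-5 + 0)*o² = -5*o²)
E(Q(-3)) + (-129 - 101) = -5*(9 - 6*(-3)²)² + (-129 - 101) = -5*(9 - 6*9)² - 230 = -5*(9 - 54)² - 230 = -5*(-45)² - 230 = -5*2025 - 230 = -10125 - 230 = -10355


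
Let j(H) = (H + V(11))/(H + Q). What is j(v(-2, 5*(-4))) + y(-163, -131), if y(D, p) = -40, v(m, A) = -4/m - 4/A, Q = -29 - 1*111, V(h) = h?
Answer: -27626/689 ≈ -40.096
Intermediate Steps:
Q = -140 (Q = -29 - 111 = -140)
v(m, A) = -4/A - 4/m
j(H) = (11 + H)/(-140 + H) (j(H) = (H + 11)/(H - 140) = (11 + H)/(-140 + H))
j(v(-2, 5*(-4))) + y(-163, -131) = (11 + (-4/(5*(-4)) - 4/(-2)))/(-140 + (-4/(5*(-4)) - 4/(-2))) - 40 = (11 + (-4/(-20) - 4*(-1/2)))/(-140 + (-4/(-20) - 4*(-1/2))) - 40 = (11 + (-4*(-1/20) + 2))/(-140 + (-4*(-1/20) + 2)) - 40 = (11 + (1/5 + 2))/(-140 + (1/5 + 2)) - 40 = (11 + 11/5)/(-140 + 11/5) - 40 = (66/5)/(-689/5) - 40 = -5/689*66/5 - 40 = -66/689 - 40 = -27626/689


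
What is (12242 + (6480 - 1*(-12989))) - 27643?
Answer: 4068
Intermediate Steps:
(12242 + (6480 - 1*(-12989))) - 27643 = (12242 + (6480 + 12989)) - 27643 = (12242 + 19469) - 27643 = 31711 - 27643 = 4068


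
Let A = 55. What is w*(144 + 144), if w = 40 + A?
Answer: 27360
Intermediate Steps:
w = 95 (w = 40 + 55 = 95)
w*(144 + 144) = 95*(144 + 144) = 95*288 = 27360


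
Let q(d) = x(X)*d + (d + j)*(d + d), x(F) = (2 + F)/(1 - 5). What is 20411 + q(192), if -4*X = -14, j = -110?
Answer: 51635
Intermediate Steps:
X = 7/2 (X = -¼*(-14) = 7/2 ≈ 3.5000)
x(F) = -½ - F/4 (x(F) = (2 + F)/(-4) = (2 + F)*(-¼) = -½ - F/4)
q(d) = -11*d/8 + 2*d*(-110 + d) (q(d) = (-½ - ¼*7/2)*d + (d - 110)*(d + d) = (-½ - 7/8)*d + (-110 + d)*(2*d) = -11*d/8 + 2*d*(-110 + d))
20411 + q(192) = 20411 + (⅛)*192*(-1771 + 16*192) = 20411 + (⅛)*192*(-1771 + 3072) = 20411 + (⅛)*192*1301 = 20411 + 31224 = 51635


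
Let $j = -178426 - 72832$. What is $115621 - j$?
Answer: $366879$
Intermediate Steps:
$j = -251258$
$115621 - j = 115621 - -251258 = 115621 + 251258 = 366879$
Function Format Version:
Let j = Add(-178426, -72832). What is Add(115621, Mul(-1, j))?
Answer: 366879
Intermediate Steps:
j = -251258
Add(115621, Mul(-1, j)) = Add(115621, Mul(-1, -251258)) = Add(115621, 251258) = 366879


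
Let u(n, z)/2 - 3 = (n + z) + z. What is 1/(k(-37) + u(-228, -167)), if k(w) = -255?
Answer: -1/1373 ≈ -0.00072833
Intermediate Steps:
u(n, z) = 6 + 2*n + 4*z (u(n, z) = 6 + 2*((n + z) + z) = 6 + 2*(n + 2*z) = 6 + (2*n + 4*z) = 6 + 2*n + 4*z)
1/(k(-37) + u(-228, -167)) = 1/(-255 + (6 + 2*(-228) + 4*(-167))) = 1/(-255 + (6 - 456 - 668)) = 1/(-255 - 1118) = 1/(-1373) = -1/1373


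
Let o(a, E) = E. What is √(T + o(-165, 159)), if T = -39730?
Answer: I*√39571 ≈ 198.92*I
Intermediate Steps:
√(T + o(-165, 159)) = √(-39730 + 159) = √(-39571) = I*√39571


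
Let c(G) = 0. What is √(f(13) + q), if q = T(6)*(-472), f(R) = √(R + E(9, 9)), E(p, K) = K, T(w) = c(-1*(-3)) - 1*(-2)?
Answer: √(-944 + √22) ≈ 30.648*I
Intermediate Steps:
T(w) = 2 (T(w) = 0 - 1*(-2) = 0 + 2 = 2)
f(R) = √(9 + R) (f(R) = √(R + 9) = √(9 + R))
q = -944 (q = 2*(-472) = -944)
√(f(13) + q) = √(√(9 + 13) - 944) = √(√22 - 944) = √(-944 + √22)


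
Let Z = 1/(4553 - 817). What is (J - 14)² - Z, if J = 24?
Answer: 373599/3736 ≈ 100.00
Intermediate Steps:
Z = 1/3736 ≈ 0.00026767
(J - 14)² - Z = (24 - 14)² - 1*1/3736 = 10² - 1/3736 = 100 - 1/3736 = 373599/3736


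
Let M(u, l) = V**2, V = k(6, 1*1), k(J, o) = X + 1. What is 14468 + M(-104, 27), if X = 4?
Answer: 14493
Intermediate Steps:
k(J, o) = 5 (k(J, o) = 4 + 1 = 5)
V = 5
M(u, l) = 25 (M(u, l) = 5**2 = 25)
14468 + M(-104, 27) = 14468 + 25 = 14493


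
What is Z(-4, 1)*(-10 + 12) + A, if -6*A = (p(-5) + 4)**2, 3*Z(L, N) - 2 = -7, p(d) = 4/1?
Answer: -14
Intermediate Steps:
p(d) = 4 (p(d) = 4*1 = 4)
Z(L, N) = -5/3 (Z(L, N) = 2/3 + (1/3)*(-7) = 2/3 - 7/3 = -5/3)
A = -32/3 (A = -(4 + 4)**2/6 = -1/6*8**2 = -1/6*64 = -32/3 ≈ -10.667)
Z(-4, 1)*(-10 + 12) + A = -5*(-10 + 12)/3 - 32/3 = -5/3*2 - 32/3 = -10/3 - 32/3 = -14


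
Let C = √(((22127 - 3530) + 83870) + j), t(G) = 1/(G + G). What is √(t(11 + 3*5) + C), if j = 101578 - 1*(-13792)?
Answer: √(13 + 676*√217837)/26 ≈ 21.604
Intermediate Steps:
j = 115370 (j = 101578 + 13792 = 115370)
t(G) = 1/(2*G)
C = √217837 (C = √(((22127 - 3530) + 83870) + 115370) = √((18597 + 83870) + 115370) = √(102467 + 115370) = √217837 ≈ 466.73)
√(t(11 + 3*5) + C) = √(1/(2*(11 + 3*5)) + √217837) = √(1/(2*(11 + 15)) + √217837) = √((½)/26 + √217837) = √((½)*(1/26) + √217837) = √(1/52 + √217837)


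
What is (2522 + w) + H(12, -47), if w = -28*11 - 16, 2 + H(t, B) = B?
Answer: 2149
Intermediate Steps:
H(t, B) = -2 + B
w = -324 (w = -308 - 16 = -324)
(2522 + w) + H(12, -47) = (2522 - 324) + (-2 - 47) = 2198 - 49 = 2149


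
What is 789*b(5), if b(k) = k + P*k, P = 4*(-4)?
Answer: -59175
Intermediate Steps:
P = -16
b(k) = -15*k (b(k) = k - 16*k = -15*k)
789*b(5) = 789*(-15*5) = 789*(-75) = -59175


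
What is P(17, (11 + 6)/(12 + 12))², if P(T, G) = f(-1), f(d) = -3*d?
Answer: 9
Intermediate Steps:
P(T, G) = 3 (P(T, G) = -3*(-1) = 3)
P(17, (11 + 6)/(12 + 12))² = 3² = 9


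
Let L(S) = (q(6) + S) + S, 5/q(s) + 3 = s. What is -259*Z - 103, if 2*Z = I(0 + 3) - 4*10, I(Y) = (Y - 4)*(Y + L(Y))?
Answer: 19375/3 ≈ 6458.3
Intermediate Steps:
q(s) = 5/(-3 + s)
L(S) = 5/3 + 2*S (L(S) = (5/(-3 + 6) + S) + S = (5/3 + S) + S = 5/3 + 2*S)
I(Y) = (-4 + Y)*(5/3 + 3*Y) (I(Y) = (Y - 4)*(Y + (5/3 + 2*Y)) = (-4 + Y)*(5/3 + 3*Y))
Z = -76/3 (Z = ((-20/3 + 3*(0 + 3)² - 31*(0 + 3)/3) - 4*10)/2 = ((-20/3 + 3*3² - 31/3*3) - 40)/2 = ((-20/3 + 3*9 - 31) - 40)/2 = ((-20/3 + 27 - 31) - 40)/2 = (-32/3 - 40)/2 = (½)*(-152/3) = -76/3 ≈ -25.333)
-259*Z - 103 = -259*(-76/3) - 103 = 19684/3 - 103 = 19375/3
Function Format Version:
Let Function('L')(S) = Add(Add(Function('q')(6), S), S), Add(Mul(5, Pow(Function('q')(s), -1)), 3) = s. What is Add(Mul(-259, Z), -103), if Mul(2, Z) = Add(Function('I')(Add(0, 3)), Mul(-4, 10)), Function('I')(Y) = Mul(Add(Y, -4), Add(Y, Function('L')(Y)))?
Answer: Rational(19375, 3) ≈ 6458.3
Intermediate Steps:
Function('q')(s) = Mul(5, Pow(Add(-3, s), -1))
Function('L')(S) = Add(Rational(5, 3), Mul(2, S)) (Function('L')(S) = Add(Add(Mul(5, Pow(Add(-3, 6), -1)), S), S) = Add(Add(Mul(5, Pow(3, -1)), S), S) = Add(Add(Mul(5, Rational(1, 3)), S), S) = Add(Add(Rational(5, 3), S), S) = Add(Rational(5, 3), Mul(2, S)))
Function('I')(Y) = Mul(Add(-4, Y), Add(Rational(5, 3), Mul(3, Y))) (Function('I')(Y) = Mul(Add(Y, -4), Add(Y, Add(Rational(5, 3), Mul(2, Y)))) = Mul(Add(-4, Y), Add(Rational(5, 3), Mul(3, Y))))
Z = Rational(-76, 3) (Z = Mul(Rational(1, 2), Add(Add(Rational(-20, 3), Mul(3, Pow(Add(0, 3), 2)), Mul(Rational(-31, 3), Add(0, 3))), Mul(-4, 10))) = Mul(Rational(1, 2), Add(Add(Rational(-20, 3), Mul(3, Pow(3, 2)), Mul(Rational(-31, 3), 3)), -40)) = Mul(Rational(1, 2), Add(Add(Rational(-20, 3), Mul(3, 9), -31), -40)) = Mul(Rational(1, 2), Add(Add(Rational(-20, 3), 27, -31), -40)) = Mul(Rational(1, 2), Add(Rational(-32, 3), -40)) = Mul(Rational(1, 2), Rational(-152, 3)) = Rational(-76, 3) ≈ -25.333)
Add(Mul(-259, Z), -103) = Add(Mul(-259, Rational(-76, 3)), -103) = Add(Rational(19684, 3), -103) = Rational(19375, 3)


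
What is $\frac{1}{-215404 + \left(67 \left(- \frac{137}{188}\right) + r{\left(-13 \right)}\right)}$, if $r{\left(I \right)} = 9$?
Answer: $- \frac{188}{40503439} \approx -4.6416 \cdot 10^{-6}$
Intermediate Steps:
$\frac{1}{-215404 + \left(67 \left(- \frac{137}{188}\right) + r{\left(-13 \right)}\right)} = \frac{1}{-215404 + \left(67 \left(- \frac{137}{188}\right) + 9\right)} = \frac{1}{-215404 + \left(- \frac{9179}{188} + 9\right)} = \frac{1}{-215404 - \frac{7487}{188}} = \frac{1}{- \frac{40503439}{188}} = - \frac{188}{40503439}$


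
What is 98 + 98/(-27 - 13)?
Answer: 1911/20 ≈ 95.550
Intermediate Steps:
98 + 98/(-27 - 13) = 98 + 98/(-40) = 98 + 98*(-1/40) = 98 - 49/20 = 1911/20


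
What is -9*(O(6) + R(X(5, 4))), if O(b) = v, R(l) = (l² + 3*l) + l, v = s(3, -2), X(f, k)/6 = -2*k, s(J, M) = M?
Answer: -18990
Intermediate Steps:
X(f, k) = -12*k (X(f, k) = 6*(-2*k) = -12*k)
v = -2
R(l) = l² + 4*l
O(b) = -2
-9*(O(6) + R(X(5, 4))) = -9*(-2 + (-12*4)*(4 - 12*4)) = -9*(-2 - 48*(4 - 48)) = -9*(-2 - 48*(-44)) = -9*(-2 + 2112) = -9*2110 = -18990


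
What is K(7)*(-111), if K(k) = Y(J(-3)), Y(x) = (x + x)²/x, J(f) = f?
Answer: 1332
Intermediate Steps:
Y(x) = 4*x (Y(x) = (2*x)²/x = (4*x²)/x = 4*x)
K(k) = -12 (K(k) = 4*(-3) = -12)
K(7)*(-111) = -12*(-111) = 1332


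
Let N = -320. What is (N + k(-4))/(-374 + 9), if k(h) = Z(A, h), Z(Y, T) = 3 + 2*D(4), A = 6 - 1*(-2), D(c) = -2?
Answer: 321/365 ≈ 0.87945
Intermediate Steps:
A = 8 (A = 6 + 2 = 8)
Z(Y, T) = -1 (Z(Y, T) = 3 + 2*(-2) = 3 - 4 = -1)
k(h) = -1
(N + k(-4))/(-374 + 9) = (-320 - 1)/(-374 + 9) = -321/(-365) = -321*(-1/365) = 321/365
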